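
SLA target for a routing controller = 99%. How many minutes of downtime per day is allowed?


Formula: allowed downtime = period * (100 - SLA) / 100
Period (day) = 1440 minutes
Unavailability fraction = (100 - 99.0) / 100
Allowed downtime = 1440 * (100 - 99.0) / 100
Allowed downtime = 14.4 minutes

14.4 minutes


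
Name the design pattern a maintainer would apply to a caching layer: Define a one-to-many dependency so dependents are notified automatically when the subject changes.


This matches the Observer pattern

Observer


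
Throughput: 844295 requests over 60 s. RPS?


Formula: throughput = requests / seconds
throughput = 844295 / 60
throughput = 14071.58 requests/second

14071.58 requests/second


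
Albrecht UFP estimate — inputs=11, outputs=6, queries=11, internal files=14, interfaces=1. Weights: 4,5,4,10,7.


UFP = EI*4 + EO*5 + EQ*4 + ILF*10 + EIF*7
UFP = 11*4 + 6*5 + 11*4 + 14*10 + 1*7
UFP = 44 + 30 + 44 + 140 + 7
UFP = 265

265


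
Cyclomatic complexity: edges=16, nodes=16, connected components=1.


Formula: V(G) = E - N + 2P
V(G) = 16 - 16 + 2*1
V(G) = 0 + 2
V(G) = 2

2


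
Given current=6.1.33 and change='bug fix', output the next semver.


Current: 6.1.33
Change category: 'bug fix' → patch bump
SemVer rule: patch bump → increment PATCH (MAJOR and MINOR unchanged)
New: 6.1.34

6.1.34


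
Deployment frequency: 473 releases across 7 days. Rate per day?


Formula: deployments per day = releases / days
= 473 / 7
= 67.571 deploys/day
(equivalently, 473.0 deploys/week)

67.571 deploys/day


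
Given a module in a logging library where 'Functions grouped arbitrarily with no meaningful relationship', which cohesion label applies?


Reasoning: Worst: random grouping
Type: Coincidental cohesion

Coincidental cohesion


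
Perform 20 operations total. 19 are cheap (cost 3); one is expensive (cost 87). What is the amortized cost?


Formula: Amortized cost = Total cost / Operations
Total cost = (19 * 3) + (1 * 87)
Total cost = 57 + 87 = 144
Amortized = 144 / 20 = 7.2

7.2


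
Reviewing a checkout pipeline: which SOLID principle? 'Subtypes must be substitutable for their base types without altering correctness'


This describes the Liskov Substitution Principle (LSP)

Liskov Substitution Principle (LSP)


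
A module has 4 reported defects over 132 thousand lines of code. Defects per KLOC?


Defect density = defects / KLOC
Defect density = 4 / 132
Defect density = 0.03 defects/KLOC

0.03 defects/KLOC


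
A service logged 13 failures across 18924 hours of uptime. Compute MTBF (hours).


Formula: MTBF = Total operating time / Number of failures
MTBF = 18924 / 13
MTBF = 1455.69 hours

1455.69 hours


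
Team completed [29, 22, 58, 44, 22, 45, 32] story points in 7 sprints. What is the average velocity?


Formula: Avg velocity = Total points / Number of sprints
Points: [29, 22, 58, 44, 22, 45, 32]
Sum = 29 + 22 + 58 + 44 + 22 + 45 + 32 = 252
Avg velocity = 252 / 7 = 36.0 points/sprint

36.0 points/sprint


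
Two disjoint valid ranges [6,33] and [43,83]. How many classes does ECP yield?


Valid ranges: [6,33] and [43,83]
Class 1: x < 6 — invalid
Class 2: 6 ≤ x ≤ 33 — valid
Class 3: 33 < x < 43 — invalid (gap between ranges)
Class 4: 43 ≤ x ≤ 83 — valid
Class 5: x > 83 — invalid
Total equivalence classes: 5

5 equivalence classes


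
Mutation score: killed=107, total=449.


Mutation score = killed / total * 100
Mutation score = 107 / 449 * 100
Mutation score = 23.83%

23.83%


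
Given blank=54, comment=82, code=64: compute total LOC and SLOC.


Total LOC = blank + comment + code
Total LOC = 54 + 82 + 64 = 200
SLOC (source only) = code = 64

Total LOC: 200, SLOC: 64


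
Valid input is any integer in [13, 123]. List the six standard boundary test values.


Range: [13, 123]
Boundaries: just below min, min, min+1, max-1, max, just above max
Values: [12, 13, 14, 122, 123, 124]

[12, 13, 14, 122, 123, 124]


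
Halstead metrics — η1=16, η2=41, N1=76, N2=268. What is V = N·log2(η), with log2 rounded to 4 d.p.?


Formula: V = N * log2(η), where N = N1 + N2 and η = η1 + η2
η = 16 + 41 = 57
N = 76 + 268 = 344
log2(57) ≈ 5.8329
V = 344 * 5.8329 = 2006.52

2006.52


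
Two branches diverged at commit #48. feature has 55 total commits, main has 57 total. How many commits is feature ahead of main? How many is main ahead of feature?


Common ancestor: commit #48
feature commits after divergence: 55 - 48 = 7
main commits after divergence: 57 - 48 = 9
feature is 7 commits ahead of main
main is 9 commits ahead of feature

feature ahead: 7, main ahead: 9


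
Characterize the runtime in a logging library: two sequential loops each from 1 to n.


Reasoning: sequential dominates: O(n) + O(n) = O(n)
Complexity: O(n)

O(n)


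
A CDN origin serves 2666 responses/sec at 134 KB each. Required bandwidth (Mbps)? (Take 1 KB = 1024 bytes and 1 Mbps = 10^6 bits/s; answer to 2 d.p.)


Formula: Mbps = payload_bytes * RPS * 8 / 1e6
Payload per request = 134 KB = 134 * 1024 = 137216 bytes
Total bytes/sec = 137216 * 2666 = 365817856
Total bits/sec = 365817856 * 8 = 2926542848
Mbps = 2926542848 / 1e6 = 2926.54

2926.54 Mbps


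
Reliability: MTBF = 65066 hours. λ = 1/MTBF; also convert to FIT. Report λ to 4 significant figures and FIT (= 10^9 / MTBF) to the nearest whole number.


Formula: λ = 1 / MTBF; FIT = λ × 1e9 = 1e9 / MTBF
λ = 1 / 65066 ≈ 1.537e-05 failures/hour
FIT = 1e9 / 65066 ≈ 15369 failures per 1e9 hours (nearest whole number)

λ = 1.537e-05 /h, FIT = 15369


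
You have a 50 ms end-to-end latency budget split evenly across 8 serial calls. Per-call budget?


Formula: per_stage = total_budget / stages
per_stage = 50 / 8
per_stage = 6.25 ms

6.25 ms


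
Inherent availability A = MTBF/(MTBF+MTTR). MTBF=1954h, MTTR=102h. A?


Availability = MTBF / (MTBF + MTTR)
Availability = 1954 / (1954 + 102)
Availability = 1954 / 2056
Availability = 95.0389%

95.0389%


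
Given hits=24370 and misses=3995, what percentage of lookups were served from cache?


Formula: hit rate = hits / (hits + misses) * 100
hit rate = 24370 / (24370 + 3995) * 100
hit rate = 24370 / 28365 * 100
hit rate = 85.92%

85.92%


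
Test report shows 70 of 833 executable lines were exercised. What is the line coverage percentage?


Coverage = covered / total * 100
Coverage = 70 / 833 * 100
Coverage = 8.4%

8.4%


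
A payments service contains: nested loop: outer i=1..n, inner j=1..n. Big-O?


Reasoning: n iterations times n iterations
Complexity: O(n^2)

O(n^2)


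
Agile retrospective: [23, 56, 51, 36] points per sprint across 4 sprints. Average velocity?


Formula: Avg velocity = Total points / Number of sprints
Points: [23, 56, 51, 36]
Sum = 23 + 56 + 51 + 36 = 166
Avg velocity = 166 / 4 = 41.5 points/sprint

41.5 points/sprint


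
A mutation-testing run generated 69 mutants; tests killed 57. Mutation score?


Mutation score = killed / total * 100
Mutation score = 57 / 69 * 100
Mutation score = 82.61%

82.61%


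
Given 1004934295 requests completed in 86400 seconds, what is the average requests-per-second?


Formula: throughput = requests / seconds
throughput = 1004934295 / 86400
throughput = 11631.18 requests/second

11631.18 requests/second


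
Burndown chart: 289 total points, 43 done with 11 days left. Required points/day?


Formula: Required rate = Remaining points / Days left
Remaining = 289 - 43 = 246 points
Required rate = 246 / 11 = 22.36 points/day

22.36 points/day


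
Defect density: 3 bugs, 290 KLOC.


Defect density = defects / KLOC
Defect density = 3 / 290
Defect density = 0.01 defects/KLOC

0.01 defects/KLOC


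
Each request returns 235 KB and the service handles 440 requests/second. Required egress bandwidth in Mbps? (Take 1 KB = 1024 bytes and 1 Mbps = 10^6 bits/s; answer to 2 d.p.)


Formula: Mbps = payload_bytes * RPS * 8 / 1e6
Payload per request = 235 KB = 235 * 1024 = 240640 bytes
Total bytes/sec = 240640 * 440 = 105881600
Total bits/sec = 105881600 * 8 = 847052800
Mbps = 847052800 / 1e6 = 847.05

847.05 Mbps


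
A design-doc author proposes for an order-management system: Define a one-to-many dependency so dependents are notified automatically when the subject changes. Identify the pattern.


This matches the Observer pattern

Observer


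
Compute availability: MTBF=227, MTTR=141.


Availability = MTBF / (MTBF + MTTR)
Availability = 227 / (227 + 141)
Availability = 227 / 368
Availability = 61.6848%

61.6848%


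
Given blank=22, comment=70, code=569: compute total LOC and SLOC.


Total LOC = blank + comment + code
Total LOC = 22 + 70 + 569 = 661
SLOC (source only) = code = 569

Total LOC: 661, SLOC: 569


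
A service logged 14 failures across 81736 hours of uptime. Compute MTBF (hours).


Formula: MTBF = Total operating time / Number of failures
MTBF = 81736 / 14
MTBF = 5838.29 hours

5838.29 hours


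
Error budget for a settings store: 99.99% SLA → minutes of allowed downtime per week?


Formula: allowed downtime = period * (100 - SLA) / 100
Period (week) = 10080 minutes
Unavailability fraction = (100 - 99.99) / 100
Allowed downtime = 10080 * (100 - 99.99) / 100
Allowed downtime = 1.008 minutes

1.008 minutes


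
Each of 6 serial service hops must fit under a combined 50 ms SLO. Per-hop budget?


Formula: per_stage = total_budget / stages
per_stage = 50 / 6
per_stage = 8.33 ms

8.33 ms


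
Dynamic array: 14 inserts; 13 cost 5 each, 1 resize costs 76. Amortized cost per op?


Formula: Amortized cost = Total cost / Operations
Total cost = (13 * 5) + (1 * 76)
Total cost = 65 + 76 = 141
Amortized = 141 / 14 = 10.0714

10.0714


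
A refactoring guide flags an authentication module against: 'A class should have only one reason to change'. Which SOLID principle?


This describes the Single Responsibility Principle (SRP)

Single Responsibility Principle (SRP)


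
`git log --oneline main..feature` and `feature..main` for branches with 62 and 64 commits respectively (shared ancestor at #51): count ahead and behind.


Common ancestor: commit #51
feature commits after divergence: 62 - 51 = 11
main commits after divergence: 64 - 51 = 13
feature is 11 commits ahead of main
main is 13 commits ahead of feature

feature ahead: 11, main ahead: 13


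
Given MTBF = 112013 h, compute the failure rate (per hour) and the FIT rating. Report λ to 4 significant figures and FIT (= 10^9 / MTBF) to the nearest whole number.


Formula: λ = 1 / MTBF; FIT = λ × 1e9 = 1e9 / MTBF
λ = 1 / 112013 ≈ 8.928e-06 failures/hour
FIT = 1e9 / 112013 ≈ 8928 failures per 1e9 hours (nearest whole number)

λ = 8.928e-06 /h, FIT = 8928


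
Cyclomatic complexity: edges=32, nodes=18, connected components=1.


Formula: V(G) = E - N + 2P
V(G) = 32 - 18 + 2*1
V(G) = 14 + 2
V(G) = 16

16


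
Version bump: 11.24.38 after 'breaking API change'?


Current: 11.24.38
Change category: 'breaking API change' → major bump
SemVer rule: major bump → increment MAJOR, reset MINOR and PATCH to 0
New: 12.0.0

12.0.0


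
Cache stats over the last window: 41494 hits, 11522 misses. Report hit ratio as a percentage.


Formula: hit rate = hits / (hits + misses) * 100
hit rate = 41494 / (41494 + 11522) * 100
hit rate = 41494 / 53016 * 100
hit rate = 78.27%

78.27%


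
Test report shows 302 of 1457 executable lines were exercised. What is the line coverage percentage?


Coverage = covered / total * 100
Coverage = 302 / 1457 * 100
Coverage = 20.73%

20.73%


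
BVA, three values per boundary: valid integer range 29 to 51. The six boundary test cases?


Range: [29, 51]
Boundaries: just below min, min, min+1, max-1, max, just above max
Values: [28, 29, 30, 50, 51, 52]

[28, 29, 30, 50, 51, 52]


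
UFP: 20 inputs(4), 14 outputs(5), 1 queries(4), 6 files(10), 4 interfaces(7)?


UFP = EI*4 + EO*5 + EQ*4 + ILF*10 + EIF*7
UFP = 20*4 + 14*5 + 1*4 + 6*10 + 4*7
UFP = 80 + 70 + 4 + 60 + 28
UFP = 242

242


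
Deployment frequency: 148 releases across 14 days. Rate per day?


Formula: deployments per day = releases / days
= 148 / 14
= 10.571 deploys/day
(equivalently, 74.0 deploys/week)

10.571 deploys/day


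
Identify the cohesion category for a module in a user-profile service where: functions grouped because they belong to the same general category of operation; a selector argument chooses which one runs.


Reasoning: Grouped by category of activity, not by data or sequence
Type: Logical cohesion

Logical cohesion


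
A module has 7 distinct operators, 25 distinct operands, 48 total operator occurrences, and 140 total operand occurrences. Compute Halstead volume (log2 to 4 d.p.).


Formula: V = N * log2(η), where N = N1 + N2 and η = η1 + η2
η = 7 + 25 = 32
N = 48 + 140 = 188
log2(32) ≈ 5.0000
V = 188 * 5.0000 = 940.00

940.00


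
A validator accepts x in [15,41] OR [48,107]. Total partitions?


Valid ranges: [15,41] and [48,107]
Class 1: x < 15 — invalid
Class 2: 15 ≤ x ≤ 41 — valid
Class 3: 41 < x < 48 — invalid (gap between ranges)
Class 4: 48 ≤ x ≤ 107 — valid
Class 5: x > 107 — invalid
Total equivalence classes: 5

5 equivalence classes


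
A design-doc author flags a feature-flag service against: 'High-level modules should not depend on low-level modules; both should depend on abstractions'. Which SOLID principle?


This describes the Dependency Inversion Principle (DIP)

Dependency Inversion Principle (DIP)


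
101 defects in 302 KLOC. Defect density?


Defect density = defects / KLOC
Defect density = 101 / 302
Defect density = 0.334 defects/KLOC

0.334 defects/KLOC


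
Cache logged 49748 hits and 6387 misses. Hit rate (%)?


Formula: hit rate = hits / (hits + misses) * 100
hit rate = 49748 / (49748 + 6387) * 100
hit rate = 49748 / 56135 * 100
hit rate = 88.62%

88.62%


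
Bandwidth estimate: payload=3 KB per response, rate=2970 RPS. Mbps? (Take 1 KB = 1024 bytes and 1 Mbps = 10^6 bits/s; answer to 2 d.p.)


Formula: Mbps = payload_bytes * RPS * 8 / 1e6
Payload per request = 3 KB = 3 * 1024 = 3072 bytes
Total bytes/sec = 3072 * 2970 = 9123840
Total bits/sec = 9123840 * 8 = 72990720
Mbps = 72990720 / 1e6 = 72.99

72.99 Mbps


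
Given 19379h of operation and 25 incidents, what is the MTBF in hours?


Formula: MTBF = Total operating time / Number of failures
MTBF = 19379 / 25
MTBF = 775.16 hours

775.16 hours


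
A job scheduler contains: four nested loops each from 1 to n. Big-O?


Reasoning: four levels of nesting
Complexity: O(n^4)

O(n^4)


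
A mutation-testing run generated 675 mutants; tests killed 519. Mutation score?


Mutation score = killed / total * 100
Mutation score = 519 / 675 * 100
Mutation score = 76.89%

76.89%


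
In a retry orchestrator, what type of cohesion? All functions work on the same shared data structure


Reasoning: Functions share data
Type: Communicational cohesion

Communicational cohesion


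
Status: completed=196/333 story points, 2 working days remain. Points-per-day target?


Formula: Required rate = Remaining points / Days left
Remaining = 333 - 196 = 137 points
Required rate = 137 / 2 = 68.5 points/day

68.5 points/day


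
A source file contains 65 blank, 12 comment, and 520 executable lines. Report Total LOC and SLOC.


Total LOC = blank + comment + code
Total LOC = 65 + 12 + 520 = 597
SLOC (source only) = code = 520

Total LOC: 597, SLOC: 520


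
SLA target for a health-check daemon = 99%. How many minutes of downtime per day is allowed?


Formula: allowed downtime = period * (100 - SLA) / 100
Period (day) = 1440 minutes
Unavailability fraction = (100 - 99.0) / 100
Allowed downtime = 1440 * (100 - 99.0) / 100
Allowed downtime = 14.4 minutes

14.4 minutes


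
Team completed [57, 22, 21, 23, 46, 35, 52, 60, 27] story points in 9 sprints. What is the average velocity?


Formula: Avg velocity = Total points / Number of sprints
Points: [57, 22, 21, 23, 46, 35, 52, 60, 27]
Sum = 57 + 22 + 21 + 23 + 46 + 35 + 52 + 60 + 27 = 343
Avg velocity = 343 / 9 = 38.11 points/sprint

38.11 points/sprint


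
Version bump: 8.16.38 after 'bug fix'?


Current: 8.16.38
Change category: 'bug fix' → patch bump
SemVer rule: patch bump → increment PATCH (MAJOR and MINOR unchanged)
New: 8.16.39

8.16.39


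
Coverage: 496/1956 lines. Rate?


Coverage = covered / total * 100
Coverage = 496 / 1956 * 100
Coverage = 25.36%

25.36%


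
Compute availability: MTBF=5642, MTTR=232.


Availability = MTBF / (MTBF + MTTR)
Availability = 5642 / (5642 + 232)
Availability = 5642 / 5874
Availability = 96.0504%

96.0504%


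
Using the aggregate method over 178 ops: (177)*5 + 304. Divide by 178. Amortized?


Formula: Amortized cost = Total cost / Operations
Total cost = (177 * 5) + (1 * 304)
Total cost = 885 + 304 = 1189
Amortized = 1189 / 178 = 6.6798

6.6798


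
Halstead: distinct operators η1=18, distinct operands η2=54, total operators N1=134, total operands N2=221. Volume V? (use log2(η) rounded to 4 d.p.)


Formula: V = N * log2(η), where N = N1 + N2 and η = η1 + η2
η = 18 + 54 = 72
N = 134 + 221 = 355
log2(72) ≈ 6.1699
V = 355 * 6.1699 = 2190.31

2190.31


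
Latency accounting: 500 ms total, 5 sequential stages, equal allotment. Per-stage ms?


Formula: per_stage = total_budget / stages
per_stage = 500 / 5
per_stage = 100.0 ms

100.0 ms


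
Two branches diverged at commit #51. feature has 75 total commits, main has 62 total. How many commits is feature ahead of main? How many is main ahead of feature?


Common ancestor: commit #51
feature commits after divergence: 75 - 51 = 24
main commits after divergence: 62 - 51 = 11
feature is 24 commits ahead of main
main is 11 commits ahead of feature

feature ahead: 24, main ahead: 11


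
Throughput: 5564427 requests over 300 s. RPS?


Formula: throughput = requests / seconds
throughput = 5564427 / 300
throughput = 18548.09 requests/second

18548.09 requests/second


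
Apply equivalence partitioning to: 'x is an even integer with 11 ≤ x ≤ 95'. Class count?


Constraint: even integers in [11, 95]
Class 1: x < 11 — out-of-range invalid
Class 2: x in [11,95] but odd — wrong type invalid
Class 3: x in [11,95] and even — valid
Class 4: x > 95 — out-of-range invalid
Total equivalence classes: 4

4 equivalence classes


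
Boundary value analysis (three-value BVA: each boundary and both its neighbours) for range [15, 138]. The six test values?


Range: [15, 138]
Boundaries: just below min, min, min+1, max-1, max, just above max
Values: [14, 15, 16, 137, 138, 139]

[14, 15, 16, 137, 138, 139]


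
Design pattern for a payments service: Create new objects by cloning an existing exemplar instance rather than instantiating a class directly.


This matches the Prototype pattern

Prototype


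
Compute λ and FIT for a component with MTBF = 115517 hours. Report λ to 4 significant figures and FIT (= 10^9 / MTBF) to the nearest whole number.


Formula: λ = 1 / MTBF; FIT = λ × 1e9 = 1e9 / MTBF
λ = 1 / 115517 ≈ 8.657e-06 failures/hour
FIT = 1e9 / 115517 ≈ 8657 failures per 1e9 hours (nearest whole number)

λ = 8.657e-06 /h, FIT = 8657


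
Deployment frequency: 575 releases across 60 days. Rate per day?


Formula: deployments per day = releases / days
= 575 / 60
= 9.583 deploys/day
(equivalently, 67.08 deploys/week)

9.583 deploys/day


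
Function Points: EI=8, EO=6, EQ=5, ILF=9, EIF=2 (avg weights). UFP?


UFP = EI*4 + EO*5 + EQ*4 + ILF*10 + EIF*7
UFP = 8*4 + 6*5 + 5*4 + 9*10 + 2*7
UFP = 32 + 30 + 20 + 90 + 14
UFP = 186

186


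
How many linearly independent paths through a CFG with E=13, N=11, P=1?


Formula: V(G) = E - N + 2P
V(G) = 13 - 11 + 2*1
V(G) = 2 + 2
V(G) = 4

4


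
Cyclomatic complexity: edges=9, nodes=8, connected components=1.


Formula: V(G) = E - N + 2P
V(G) = 9 - 8 + 2*1
V(G) = 1 + 2
V(G) = 3

3


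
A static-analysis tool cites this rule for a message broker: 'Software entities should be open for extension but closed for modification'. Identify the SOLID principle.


This describes the Open/Closed Principle (OCP)

Open/Closed Principle (OCP)


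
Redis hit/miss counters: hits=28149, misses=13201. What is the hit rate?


Formula: hit rate = hits / (hits + misses) * 100
hit rate = 28149 / (28149 + 13201) * 100
hit rate = 28149 / 41350 * 100
hit rate = 68.07%

68.07%


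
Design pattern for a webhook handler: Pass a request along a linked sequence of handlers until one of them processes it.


This matches the Chain of Responsibility pattern

Chain of Responsibility


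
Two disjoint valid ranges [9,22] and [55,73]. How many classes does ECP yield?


Valid ranges: [9,22] and [55,73]
Class 1: x < 9 — invalid
Class 2: 9 ≤ x ≤ 22 — valid
Class 3: 22 < x < 55 — invalid (gap between ranges)
Class 4: 55 ≤ x ≤ 73 — valid
Class 5: x > 73 — invalid
Total equivalence classes: 5

5 equivalence classes


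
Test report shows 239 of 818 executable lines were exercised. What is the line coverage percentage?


Coverage = covered / total * 100
Coverage = 239 / 818 * 100
Coverage = 29.22%

29.22%


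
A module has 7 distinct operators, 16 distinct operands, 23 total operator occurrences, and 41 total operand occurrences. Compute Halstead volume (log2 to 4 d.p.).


Formula: V = N * log2(η), where N = N1 + N2 and η = η1 + η2
η = 7 + 16 = 23
N = 23 + 41 = 64
log2(23) ≈ 4.5236
V = 64 * 4.5236 = 289.51

289.51


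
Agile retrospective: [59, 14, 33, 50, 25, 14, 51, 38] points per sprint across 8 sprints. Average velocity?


Formula: Avg velocity = Total points / Number of sprints
Points: [59, 14, 33, 50, 25, 14, 51, 38]
Sum = 59 + 14 + 33 + 50 + 25 + 14 + 51 + 38 = 284
Avg velocity = 284 / 8 = 35.5 points/sprint

35.5 points/sprint


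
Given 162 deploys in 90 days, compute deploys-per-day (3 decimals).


Formula: deployments per day = releases / days
= 162 / 90
= 1.8 deploys/day
(equivalently, 12.6 deploys/week)

1.8 deploys/day


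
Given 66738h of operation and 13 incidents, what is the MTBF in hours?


Formula: MTBF = Total operating time / Number of failures
MTBF = 66738 / 13
MTBF = 5133.69 hours

5133.69 hours


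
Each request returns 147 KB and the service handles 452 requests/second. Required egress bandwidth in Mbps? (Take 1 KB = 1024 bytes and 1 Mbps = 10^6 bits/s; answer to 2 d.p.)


Formula: Mbps = payload_bytes * RPS * 8 / 1e6
Payload per request = 147 KB = 147 * 1024 = 150528 bytes
Total bytes/sec = 150528 * 452 = 68038656
Total bits/sec = 68038656 * 8 = 544309248
Mbps = 544309248 / 1e6 = 544.31

544.31 Mbps


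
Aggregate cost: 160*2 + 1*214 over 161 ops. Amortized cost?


Formula: Amortized cost = Total cost / Operations
Total cost = (160 * 2) + (1 * 214)
Total cost = 320 + 214 = 534
Amortized = 534 / 161 = 3.3168

3.3168


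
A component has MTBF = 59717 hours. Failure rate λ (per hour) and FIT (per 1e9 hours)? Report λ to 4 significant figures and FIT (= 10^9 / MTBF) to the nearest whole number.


Formula: λ = 1 / MTBF; FIT = λ × 1e9 = 1e9 / MTBF
λ = 1 / 59717 ≈ 1.675e-05 failures/hour
FIT = 1e9 / 59717 ≈ 16746 failures per 1e9 hours (nearest whole number)

λ = 1.675e-05 /h, FIT = 16746


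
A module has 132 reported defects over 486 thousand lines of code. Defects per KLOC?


Defect density = defects / KLOC
Defect density = 132 / 486
Defect density = 0.272 defects/KLOC

0.272 defects/KLOC


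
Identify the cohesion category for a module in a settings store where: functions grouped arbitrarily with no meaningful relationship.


Reasoning: Worst: random grouping
Type: Coincidental cohesion

Coincidental cohesion


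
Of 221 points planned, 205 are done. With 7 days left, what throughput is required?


Formula: Required rate = Remaining points / Days left
Remaining = 221 - 205 = 16 points
Required rate = 16 / 7 = 2.29 points/day

2.29 points/day


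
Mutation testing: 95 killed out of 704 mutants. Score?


Mutation score = killed / total * 100
Mutation score = 95 / 704 * 100
Mutation score = 13.49%

13.49%


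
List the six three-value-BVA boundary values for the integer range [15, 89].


Range: [15, 89]
Boundaries: just below min, min, min+1, max-1, max, just above max
Values: [14, 15, 16, 88, 89, 90]

[14, 15, 16, 88, 89, 90]


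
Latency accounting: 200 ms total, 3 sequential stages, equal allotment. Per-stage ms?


Formula: per_stage = total_budget / stages
per_stage = 200 / 3
per_stage = 66.67 ms

66.67 ms


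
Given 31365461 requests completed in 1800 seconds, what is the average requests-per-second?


Formula: throughput = requests / seconds
throughput = 31365461 / 1800
throughput = 17425.26 requests/second

17425.26 requests/second


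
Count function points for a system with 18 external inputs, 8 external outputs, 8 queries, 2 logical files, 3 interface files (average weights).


UFP = EI*4 + EO*5 + EQ*4 + ILF*10 + EIF*7
UFP = 18*4 + 8*5 + 8*4 + 2*10 + 3*7
UFP = 72 + 40 + 32 + 20 + 21
UFP = 185

185


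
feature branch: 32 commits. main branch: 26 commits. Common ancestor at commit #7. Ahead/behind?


Common ancestor: commit #7
feature commits after divergence: 32 - 7 = 25
main commits after divergence: 26 - 7 = 19
feature is 25 commits ahead of main
main is 19 commits ahead of feature

feature ahead: 25, main ahead: 19


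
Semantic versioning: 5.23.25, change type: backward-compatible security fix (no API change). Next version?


Current: 5.23.25
Change category: 'backward-compatible security fix (no API change)' → patch bump
SemVer rule: patch bump → increment PATCH (MAJOR and MINOR unchanged)
New: 5.23.26

5.23.26


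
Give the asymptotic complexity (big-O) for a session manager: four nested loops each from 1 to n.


Reasoning: four levels of nesting
Complexity: O(n^4)

O(n^4)


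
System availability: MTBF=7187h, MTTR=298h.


Availability = MTBF / (MTBF + MTTR)
Availability = 7187 / (7187 + 298)
Availability = 7187 / 7485
Availability = 96.0187%

96.0187%


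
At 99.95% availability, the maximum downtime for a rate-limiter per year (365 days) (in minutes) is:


Formula: allowed downtime = period * (100 - SLA) / 100
Period (year (365 days)) = 525600 minutes
Unavailability fraction = (100 - 99.95) / 100
Allowed downtime = 525600 * (100 - 99.95) / 100
Allowed downtime = 262.8 minutes

262.8 minutes


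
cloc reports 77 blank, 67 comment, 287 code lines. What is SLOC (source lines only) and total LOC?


Total LOC = blank + comment + code
Total LOC = 77 + 67 + 287 = 431
SLOC (source only) = code = 287

Total LOC: 431, SLOC: 287


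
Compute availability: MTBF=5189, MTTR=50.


Availability = MTBF / (MTBF + MTTR)
Availability = 5189 / (5189 + 50)
Availability = 5189 / 5239
Availability = 99.0456%

99.0456%


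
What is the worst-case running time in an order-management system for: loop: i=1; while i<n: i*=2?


Reasoning: i doubles each step so iterations are log2(n)
Complexity: O(log n)

O(log n)


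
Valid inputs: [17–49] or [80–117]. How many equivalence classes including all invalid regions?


Valid ranges: [17,49] and [80,117]
Class 1: x < 17 — invalid
Class 2: 17 ≤ x ≤ 49 — valid
Class 3: 49 < x < 80 — invalid (gap between ranges)
Class 4: 80 ≤ x ≤ 117 — valid
Class 5: x > 117 — invalid
Total equivalence classes: 5

5 equivalence classes


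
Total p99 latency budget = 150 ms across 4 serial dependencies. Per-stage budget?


Formula: per_stage = total_budget / stages
per_stage = 150 / 4
per_stage = 37.5 ms

37.5 ms


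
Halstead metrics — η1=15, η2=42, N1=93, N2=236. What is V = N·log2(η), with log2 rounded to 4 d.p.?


Formula: V = N * log2(η), where N = N1 + N2 and η = η1 + η2
η = 15 + 42 = 57
N = 93 + 236 = 329
log2(57) ≈ 5.8329
V = 329 * 5.8329 = 1919.02

1919.02


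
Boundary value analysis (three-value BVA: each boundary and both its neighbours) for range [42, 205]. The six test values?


Range: [42, 205]
Boundaries: just below min, min, min+1, max-1, max, just above max
Values: [41, 42, 43, 204, 205, 206]

[41, 42, 43, 204, 205, 206]


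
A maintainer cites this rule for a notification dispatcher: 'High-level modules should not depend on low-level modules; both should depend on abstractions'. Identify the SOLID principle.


This describes the Dependency Inversion Principle (DIP)

Dependency Inversion Principle (DIP)


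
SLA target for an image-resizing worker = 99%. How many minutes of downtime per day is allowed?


Formula: allowed downtime = period * (100 - SLA) / 100
Period (day) = 1440 minutes
Unavailability fraction = (100 - 99.0) / 100
Allowed downtime = 1440 * (100 - 99.0) / 100
Allowed downtime = 14.4 minutes

14.4 minutes


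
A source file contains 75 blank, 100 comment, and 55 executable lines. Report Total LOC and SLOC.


Total LOC = blank + comment + code
Total LOC = 75 + 100 + 55 = 230
SLOC (source only) = code = 55

Total LOC: 230, SLOC: 55


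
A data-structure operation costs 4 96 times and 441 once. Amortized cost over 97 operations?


Formula: Amortized cost = Total cost / Operations
Total cost = (96 * 4) + (1 * 441)
Total cost = 384 + 441 = 825
Amortized = 825 / 97 = 8.5052

8.5052


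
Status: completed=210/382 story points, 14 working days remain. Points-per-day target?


Formula: Required rate = Remaining points / Days left
Remaining = 382 - 210 = 172 points
Required rate = 172 / 14 = 12.29 points/day

12.29 points/day


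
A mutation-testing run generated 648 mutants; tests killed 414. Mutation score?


Mutation score = killed / total * 100
Mutation score = 414 / 648 * 100
Mutation score = 63.89%

63.89%


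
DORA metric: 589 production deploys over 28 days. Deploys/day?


Formula: deployments per day = releases / days
= 589 / 28
= 21.036 deploys/day
(equivalently, 147.25 deploys/week)

21.036 deploys/day


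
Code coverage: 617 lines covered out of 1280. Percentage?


Coverage = covered / total * 100
Coverage = 617 / 1280 * 100
Coverage = 48.2%

48.2%


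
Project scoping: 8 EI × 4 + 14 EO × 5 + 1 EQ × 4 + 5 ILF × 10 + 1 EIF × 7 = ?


UFP = EI*4 + EO*5 + EQ*4 + ILF*10 + EIF*7
UFP = 8*4 + 14*5 + 1*4 + 5*10 + 1*7
UFP = 32 + 70 + 4 + 50 + 7
UFP = 163

163


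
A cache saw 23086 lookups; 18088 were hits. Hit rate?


Formula: hit rate = hits / (hits + misses) * 100
hit rate = 18088 / (18088 + 4998) * 100
hit rate = 18088 / 23086 * 100
hit rate = 78.35%

78.35%


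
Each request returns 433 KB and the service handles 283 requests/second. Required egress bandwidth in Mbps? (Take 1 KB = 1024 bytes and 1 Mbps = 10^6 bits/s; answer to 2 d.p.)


Formula: Mbps = payload_bytes * RPS * 8 / 1e6
Payload per request = 433 KB = 433 * 1024 = 443392 bytes
Total bytes/sec = 443392 * 283 = 125479936
Total bits/sec = 125479936 * 8 = 1003839488
Mbps = 1003839488 / 1e6 = 1003.84

1003.84 Mbps


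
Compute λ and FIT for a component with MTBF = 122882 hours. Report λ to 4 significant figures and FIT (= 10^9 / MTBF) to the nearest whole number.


Formula: λ = 1 / MTBF; FIT = λ × 1e9 = 1e9 / MTBF
λ = 1 / 122882 ≈ 8.138e-06 failures/hour
FIT = 1e9 / 122882 ≈ 8138 failures per 1e9 hours (nearest whole number)

λ = 8.138e-06 /h, FIT = 8138


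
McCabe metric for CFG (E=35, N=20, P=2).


Formula: V(G) = E - N + 2P
V(G) = 35 - 20 + 2*2
V(G) = 15 + 4
V(G) = 19

19


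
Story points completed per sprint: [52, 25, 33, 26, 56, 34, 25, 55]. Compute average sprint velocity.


Formula: Avg velocity = Total points / Number of sprints
Points: [52, 25, 33, 26, 56, 34, 25, 55]
Sum = 52 + 25 + 33 + 26 + 56 + 34 + 25 + 55 = 306
Avg velocity = 306 / 8 = 38.25 points/sprint

38.25 points/sprint


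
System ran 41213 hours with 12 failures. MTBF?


Formula: MTBF = Total operating time / Number of failures
MTBF = 41213 / 12
MTBF = 3434.42 hours

3434.42 hours


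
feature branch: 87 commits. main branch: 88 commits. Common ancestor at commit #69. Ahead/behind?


Common ancestor: commit #69
feature commits after divergence: 87 - 69 = 18
main commits after divergence: 88 - 69 = 19
feature is 18 commits ahead of main
main is 19 commits ahead of feature

feature ahead: 18, main ahead: 19


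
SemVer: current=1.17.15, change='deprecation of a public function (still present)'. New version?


Current: 1.17.15
Change category: 'deprecation of a public function (still present)' → minor bump
SemVer rule: minor bump → increment MINOR, reset PATCH to 0 (MAJOR unchanged)
New: 1.18.0

1.18.0


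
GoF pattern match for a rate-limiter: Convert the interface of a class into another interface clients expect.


This matches the Adapter pattern

Adapter


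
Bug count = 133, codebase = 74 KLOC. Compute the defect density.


Defect density = defects / KLOC
Defect density = 133 / 74
Defect density = 1.797 defects/KLOC

1.797 defects/KLOC


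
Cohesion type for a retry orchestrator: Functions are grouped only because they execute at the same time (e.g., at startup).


Reasoning: Related by timing only
Type: Temporal cohesion

Temporal cohesion


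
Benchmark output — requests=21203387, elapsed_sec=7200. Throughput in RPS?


Formula: throughput = requests / seconds
throughput = 21203387 / 7200
throughput = 2944.91 requests/second

2944.91 requests/second


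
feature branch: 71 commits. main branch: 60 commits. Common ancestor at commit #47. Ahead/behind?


Common ancestor: commit #47
feature commits after divergence: 71 - 47 = 24
main commits after divergence: 60 - 47 = 13
feature is 24 commits ahead of main
main is 13 commits ahead of feature

feature ahead: 24, main ahead: 13


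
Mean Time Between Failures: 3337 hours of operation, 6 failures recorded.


Formula: MTBF = Total operating time / Number of failures
MTBF = 3337 / 6
MTBF = 556.17 hours

556.17 hours


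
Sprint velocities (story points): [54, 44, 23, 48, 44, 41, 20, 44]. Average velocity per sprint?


Formula: Avg velocity = Total points / Number of sprints
Points: [54, 44, 23, 48, 44, 41, 20, 44]
Sum = 54 + 44 + 23 + 48 + 44 + 41 + 20 + 44 = 318
Avg velocity = 318 / 8 = 39.75 points/sprint

39.75 points/sprint


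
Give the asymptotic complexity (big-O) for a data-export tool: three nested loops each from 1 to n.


Reasoning: three levels of nesting over n
Complexity: O(n^3)

O(n^3)


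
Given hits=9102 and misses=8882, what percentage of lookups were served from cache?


Formula: hit rate = hits / (hits + misses) * 100
hit rate = 9102 / (9102 + 8882) * 100
hit rate = 9102 / 17984 * 100
hit rate = 50.61%

50.61%


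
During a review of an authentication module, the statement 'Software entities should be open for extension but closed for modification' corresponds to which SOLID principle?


This describes the Open/Closed Principle (OCP)

Open/Closed Principle (OCP)


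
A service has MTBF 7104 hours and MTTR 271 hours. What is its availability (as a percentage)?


Availability = MTBF / (MTBF + MTTR)
Availability = 7104 / (7104 + 271)
Availability = 7104 / 7375
Availability = 96.3254%

96.3254%


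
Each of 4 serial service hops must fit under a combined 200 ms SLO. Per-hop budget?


Formula: per_stage = total_budget / stages
per_stage = 200 / 4
per_stage = 50.0 ms

50.0 ms


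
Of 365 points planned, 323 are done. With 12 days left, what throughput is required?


Formula: Required rate = Remaining points / Days left
Remaining = 365 - 323 = 42 points
Required rate = 42 / 12 = 3.5 points/day

3.5 points/day


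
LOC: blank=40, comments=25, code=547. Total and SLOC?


Total LOC = blank + comment + code
Total LOC = 40 + 25 + 547 = 612
SLOC (source only) = code = 547

Total LOC: 612, SLOC: 547


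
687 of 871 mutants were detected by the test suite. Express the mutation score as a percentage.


Mutation score = killed / total * 100
Mutation score = 687 / 871 * 100
Mutation score = 78.87%

78.87%


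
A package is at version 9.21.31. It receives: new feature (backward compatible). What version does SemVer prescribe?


Current: 9.21.31
Change category: 'new feature (backward compatible)' → minor bump
SemVer rule: minor bump → increment MINOR, reset PATCH to 0 (MAJOR unchanged)
New: 9.22.0

9.22.0


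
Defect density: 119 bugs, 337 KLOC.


Defect density = defects / KLOC
Defect density = 119 / 337
Defect density = 0.353 defects/KLOC

0.353 defects/KLOC


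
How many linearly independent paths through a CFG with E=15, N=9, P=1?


Formula: V(G) = E - N + 2P
V(G) = 15 - 9 + 2*1
V(G) = 6 + 2
V(G) = 8

8


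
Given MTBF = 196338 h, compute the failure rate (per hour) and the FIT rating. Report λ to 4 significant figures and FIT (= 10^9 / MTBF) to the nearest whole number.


Formula: λ = 1 / MTBF; FIT = λ × 1e9 = 1e9 / MTBF
λ = 1 / 196338 ≈ 5.093e-06 failures/hour
FIT = 1e9 / 196338 ≈ 5093 failures per 1e9 hours (nearest whole number)

λ = 5.093e-06 /h, FIT = 5093


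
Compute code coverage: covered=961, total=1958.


Coverage = covered / total * 100
Coverage = 961 / 1958 * 100
Coverage = 49.08%

49.08%


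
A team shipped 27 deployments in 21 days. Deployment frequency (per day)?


Formula: deployments per day = releases / days
= 27 / 21
= 1.286 deploys/day
(equivalently, 9.0 deploys/week)

1.286 deploys/day


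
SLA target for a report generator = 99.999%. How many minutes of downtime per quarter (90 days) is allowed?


Formula: allowed downtime = period * (100 - SLA) / 100
Period (quarter (90 days)) = 129600 minutes
Unavailability fraction = (100 - 99.999) / 100
Allowed downtime = 129600 * (100 - 99.999) / 100
Allowed downtime = 1.296 minutes

1.296 minutes


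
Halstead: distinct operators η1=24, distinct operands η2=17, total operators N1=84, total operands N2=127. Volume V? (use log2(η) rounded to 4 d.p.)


Formula: V = N * log2(η), where N = N1 + N2 and η = η1 + η2
η = 24 + 17 = 41
N = 84 + 127 = 211
log2(41) ≈ 5.3576
V = 211 * 5.3576 = 1130.45

1130.45


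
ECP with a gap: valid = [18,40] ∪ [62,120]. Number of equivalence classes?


Valid ranges: [18,40] and [62,120]
Class 1: x < 18 — invalid
Class 2: 18 ≤ x ≤ 40 — valid
Class 3: 40 < x < 62 — invalid (gap between ranges)
Class 4: 62 ≤ x ≤ 120 — valid
Class 5: x > 120 — invalid
Total equivalence classes: 5

5 equivalence classes


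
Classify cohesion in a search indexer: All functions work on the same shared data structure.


Reasoning: Functions share data
Type: Communicational cohesion

Communicational cohesion


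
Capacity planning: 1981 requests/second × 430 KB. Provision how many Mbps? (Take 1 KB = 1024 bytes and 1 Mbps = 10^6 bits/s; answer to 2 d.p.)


Formula: Mbps = payload_bytes * RPS * 8 / 1e6
Payload per request = 430 KB = 430 * 1024 = 440320 bytes
Total bytes/sec = 440320 * 1981 = 872273920
Total bits/sec = 872273920 * 8 = 6978191360
Mbps = 6978191360 / 1e6 = 6978.19

6978.19 Mbps


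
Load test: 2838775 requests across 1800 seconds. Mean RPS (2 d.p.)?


Formula: throughput = requests / seconds
throughput = 2838775 / 1800
throughput = 1577.1 requests/second

1577.1 requests/second


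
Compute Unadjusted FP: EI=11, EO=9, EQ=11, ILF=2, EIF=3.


UFP = EI*4 + EO*5 + EQ*4 + ILF*10 + EIF*7
UFP = 11*4 + 9*5 + 11*4 + 2*10 + 3*7
UFP = 44 + 45 + 44 + 20 + 21
UFP = 174

174


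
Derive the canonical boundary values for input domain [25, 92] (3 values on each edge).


Range: [25, 92]
Boundaries: just below min, min, min+1, max-1, max, just above max
Values: [24, 25, 26, 91, 92, 93]

[24, 25, 26, 91, 92, 93]


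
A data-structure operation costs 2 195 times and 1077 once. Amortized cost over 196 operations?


Formula: Amortized cost = Total cost / Operations
Total cost = (195 * 2) + (1 * 1077)
Total cost = 390 + 1077 = 1467
Amortized = 1467 / 196 = 7.4847

7.4847
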